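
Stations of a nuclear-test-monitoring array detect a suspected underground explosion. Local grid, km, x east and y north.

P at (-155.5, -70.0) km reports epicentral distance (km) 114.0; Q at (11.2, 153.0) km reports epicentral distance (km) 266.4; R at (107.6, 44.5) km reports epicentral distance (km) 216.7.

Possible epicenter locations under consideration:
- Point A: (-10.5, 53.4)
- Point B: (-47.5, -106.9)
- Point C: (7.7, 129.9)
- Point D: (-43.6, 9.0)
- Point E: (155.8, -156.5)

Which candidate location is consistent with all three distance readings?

Point B

For each candidate, compare |candidate − station| to the reported distance:
Point A: residuals P 76.4, Q 164.5, R 98.3 → max 164.5 km
Point B: residuals P 0.1, Q 0.0, R 0.0 → max 0.1 km
Point C: residuals P 144.1, Q 243.0, R 85.3 → max 243.0 km
Point D: residuals P 23.0, Q 112.3, R 61.4 → max 112.3 km
Point E: residuals P 209.1, Q 75.2, R 10.0 → max 209.1 km
Only Point B has all residuals ≈ 0.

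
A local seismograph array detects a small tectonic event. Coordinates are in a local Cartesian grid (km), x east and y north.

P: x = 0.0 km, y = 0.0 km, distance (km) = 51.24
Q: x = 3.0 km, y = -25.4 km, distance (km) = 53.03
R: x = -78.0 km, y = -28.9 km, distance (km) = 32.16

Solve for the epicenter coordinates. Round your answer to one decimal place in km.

(-49.0, -15.0)

Circle about each station: x² + y² = 51.24²; (x − 3.0)² + (y + 25.4)² = 53.03²; (x + 78.0)² + (y + 28.9)² = 32.16².
Subtracting pairs of circle equations eliminates x²+y² and gives linear equations (the radical axes):
6.0 x − 50.8 y = 467.52
-156.0 x − 57.8 y = 8510.48
Solving the 2×2 system: x ≈ -49.0, y ≈ -15.0 km.
Check against P (with the unrounded x, y): √(x²+y²) = 51.24 ≈ 51.24 km. ✓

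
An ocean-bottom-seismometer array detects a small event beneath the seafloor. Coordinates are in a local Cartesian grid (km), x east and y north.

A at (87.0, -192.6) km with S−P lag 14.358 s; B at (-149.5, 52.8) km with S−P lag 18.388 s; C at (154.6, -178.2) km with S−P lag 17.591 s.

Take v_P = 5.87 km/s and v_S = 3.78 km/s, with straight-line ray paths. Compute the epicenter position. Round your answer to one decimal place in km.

8.4 km east, -62.0 km north

Distance from S−P lag: d = Δt · v_P v_S / (v_P − v_S) = Δt · (5.87·3.78)/(5.87−3.78) ≈ 10.6166·Δt.
So d_A = 152.43, d_B = 195.22, d_C = 186.76 km.
Circle about each station: (x − 87.0)² + (y + 192.6)² = 152.43²; (x + 149.5)² + (y − 52.8)² = 195.22²; (x − 154.6)² + (y + 178.2)² = 186.76².
Subtracting the A equation from the B and C equations removes the quadratic terms:
-473.0 x + 490.8 y = -34401.61
135.2 x + 28.8 y = -651.75
Solving the 2×2 system: x ≈ 8.4, y ≈ -62.0 km.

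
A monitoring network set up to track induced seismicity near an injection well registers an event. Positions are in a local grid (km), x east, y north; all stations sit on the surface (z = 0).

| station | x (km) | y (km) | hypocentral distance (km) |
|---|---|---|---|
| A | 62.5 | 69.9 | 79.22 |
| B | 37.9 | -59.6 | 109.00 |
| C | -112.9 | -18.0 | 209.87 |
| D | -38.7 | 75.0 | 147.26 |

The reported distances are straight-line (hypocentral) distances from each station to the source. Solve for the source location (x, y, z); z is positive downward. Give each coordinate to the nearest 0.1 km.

x ≈ 85.4 km, y ≈ 20.1 km, depth ≈ 57.2 km

Each station gives a sphere (x−x_i)² + (y−y_i)² + z² = d_i² (stations at z=0).
Subtracting the A sphere from B and C: z² cancels, leaving linear equations in x and y:
-49.2 x − 259.0 y = -9408.88
-350.8 x − 175.8 y = -33491.46
Solving: x ≈ 85.396, y ≈ 20.106 km (keep extra digits for the depth step; rounded: 85.4, 20.1).
Then from the A sphere: z² = 79.22² − (x − 62.5)² − (y − 69.9)² with x = 85.396, y = 20.106, so z ≈ 57.203 ≈ 57.2 km.
Check against D (with the unrounded solution): distance 147.26 ≈ 147.26 km. ✓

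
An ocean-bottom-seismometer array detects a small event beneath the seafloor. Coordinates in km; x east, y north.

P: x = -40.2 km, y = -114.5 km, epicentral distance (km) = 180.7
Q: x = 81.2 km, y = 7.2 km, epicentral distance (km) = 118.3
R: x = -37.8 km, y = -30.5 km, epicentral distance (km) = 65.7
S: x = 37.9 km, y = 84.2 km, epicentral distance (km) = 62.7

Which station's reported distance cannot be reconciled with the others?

Solve using three stations at a time. Using P, Q, S (subtract circle equations pairwise → linear system) gives (x, y) ≈ (-21.9, 65.3).
Distances from that point to each station vs reported:
  P: calculated 180.7 vs reported 180.7 → residual 0.0 km
  Q: calculated 118.3 vs reported 118.3 → residual 0.0 km
  R: calculated 97.1 vs reported 65.7 → residual 31.4 km
  S: calculated 62.7 vs reported 62.7 → residual 0.0 km
P, Q, S are mutually consistent (residuals ≈ 0); R is off by 31.4 km.

R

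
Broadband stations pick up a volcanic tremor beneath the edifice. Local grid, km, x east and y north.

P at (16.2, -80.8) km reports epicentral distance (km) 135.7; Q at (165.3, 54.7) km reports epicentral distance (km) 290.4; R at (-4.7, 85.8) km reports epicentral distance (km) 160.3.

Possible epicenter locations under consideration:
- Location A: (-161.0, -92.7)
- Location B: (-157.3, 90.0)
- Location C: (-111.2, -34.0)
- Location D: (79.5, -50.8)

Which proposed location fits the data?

Location C

For each candidate, compare |candidate − station| to the reported distance:
Location A: residuals P 41.9, Q 67.6, R 77.0 → max 77.0 km
Location B: residuals P 107.8, Q 34.1, R 7.6 → max 107.8 km
Location C: residuals P 0.0, Q 0.0, R 0.0 → max 0.0 km
Location D: residuals P 65.7, Q 154.4, R 0.2 → max 154.4 km
Only Location C has all residuals ≈ 0.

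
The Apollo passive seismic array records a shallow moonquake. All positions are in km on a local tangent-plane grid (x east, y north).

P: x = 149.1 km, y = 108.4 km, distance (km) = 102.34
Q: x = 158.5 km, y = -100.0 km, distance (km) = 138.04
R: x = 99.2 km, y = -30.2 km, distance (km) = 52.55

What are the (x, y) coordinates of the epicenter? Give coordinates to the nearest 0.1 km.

94.1 km east, 22.1 km north

Circle about each station: (x − 149.1)² + (y − 108.4)² = 102.34²; (x − 158.5)² + (y + 100.0)² = 138.04²; (x − 99.2)² + (y + 30.2)² = 52.55².
Subtracting pairs of circle equations eliminates x²+y² and gives linear equations (the radical axes):
18.8 x − 416.8 y = -7440.69
-99.8 x − 277.2 y = -15516.72
Solving the 2×2 system: x ≈ 94.1, y ≈ 22.1 km.
Check against P (with the unrounded x, y): √((x − 149.1)²+(y − 108.4)²) = 102.34 ≈ 102.34 km. ✓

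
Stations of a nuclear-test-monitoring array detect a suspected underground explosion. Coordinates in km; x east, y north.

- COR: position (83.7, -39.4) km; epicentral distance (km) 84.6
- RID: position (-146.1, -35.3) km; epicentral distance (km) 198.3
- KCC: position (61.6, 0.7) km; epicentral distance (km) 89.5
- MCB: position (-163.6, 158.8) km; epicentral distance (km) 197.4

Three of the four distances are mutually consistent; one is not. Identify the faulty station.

Solve using three stations at a time. Using RID, KCC, MCB (subtract circle equations pairwise → linear system) gives (x, y) ≈ (16.6, 78.1).
Distances from that point to each station vs reported:
  COR: calculated 135.3 vs reported 84.6 → residual 50.7 km
  RID: calculated 198.3 vs reported 198.3 → residual 0.0 km
  KCC: calculated 89.6 vs reported 89.5 → residual 0.1 km
  MCB: calculated 197.4 vs reported 197.4 → residual 0.0 km
RID, KCC, MCB are mutually consistent (residuals ≈ 0); COR is off by 50.7 km.

COR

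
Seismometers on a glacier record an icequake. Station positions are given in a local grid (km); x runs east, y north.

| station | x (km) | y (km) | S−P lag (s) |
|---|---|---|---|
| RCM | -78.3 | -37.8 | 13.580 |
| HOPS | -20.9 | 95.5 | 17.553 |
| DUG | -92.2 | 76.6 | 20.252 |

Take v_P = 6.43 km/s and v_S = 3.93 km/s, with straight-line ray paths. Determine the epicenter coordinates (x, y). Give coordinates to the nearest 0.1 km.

Distance from S−P lag: d = Δt · v_P v_S / (v_P − v_S) = Δt · (6.43·3.93)/(6.43−3.93) ≈ 10.1080·Δt.
So d_RCM = 137.27, d_HOPS = 177.43, d_DUG = 204.71 km.
Circle about each station: (x + 78.3)² + (y + 37.8)² = 137.27²; (x + 20.9)² + (y − 95.5)² = 177.43²; (x + 92.2)² + (y − 76.6)² = 204.71².
Subtracting the RCM equation from the HOPS and DUG equations removes the quadratic terms:
114.8 x + 266.6 y = -10641.02
-27.8 x + 228.8 y = -16254.46
Solving the 2×2 system: x ≈ 56.4, y ≈ -64.2 km.
Check against RCM (with the unrounded x, y): √((x + 78.3)²+(y + 37.8)²) = 137.24 ≈ 137.27 km. ✓

56.4 km east, -64.2 km north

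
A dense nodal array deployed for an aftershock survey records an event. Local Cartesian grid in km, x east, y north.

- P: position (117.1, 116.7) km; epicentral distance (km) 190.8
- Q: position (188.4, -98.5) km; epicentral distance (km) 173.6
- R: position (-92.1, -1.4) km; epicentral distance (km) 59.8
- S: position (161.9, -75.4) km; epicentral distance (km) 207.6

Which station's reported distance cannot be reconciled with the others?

Solve using three stations at a time. Using P, R, S (subtract circle equations pairwise → linear system) gives (x, y) ≈ (-32.3, -2.0).
Distances from that point to each station vs reported:
  P: calculated 190.8 vs reported 190.8 → residual 0.0 km
  Q: calculated 240.9 vs reported 173.6 → residual 67.3 km
  R: calculated 59.8 vs reported 59.8 → residual 0.0 km
  S: calculated 207.6 vs reported 207.6 → residual 0.0 km
P, R, S are mutually consistent (residuals ≈ 0); Q is off by 67.3 km.

Q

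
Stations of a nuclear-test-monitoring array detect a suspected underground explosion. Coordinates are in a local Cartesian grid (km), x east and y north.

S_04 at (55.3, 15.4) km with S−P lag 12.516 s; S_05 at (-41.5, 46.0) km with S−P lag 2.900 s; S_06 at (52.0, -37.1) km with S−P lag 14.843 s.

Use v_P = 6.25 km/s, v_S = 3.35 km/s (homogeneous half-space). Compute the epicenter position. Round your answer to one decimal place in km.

Distance from S−P lag: d = Δt · v_P v_S / (v_P − v_S) = Δt · (6.25·3.35)/(6.25−3.35) ≈ 7.2198·Δt.
So d_S_04 = 90.36, d_S_05 = 20.94, d_S_06 = 107.16 km.
Circle about each station: (x − 55.3)² + (y − 15.4)² = 90.36²; (x + 41.5)² + (y − 46.0)² = 20.94²; (x − 52.0)² + (y + 37.1)² = 107.16².
Subtracting pairs of circle equations eliminates x²+y² and gives linear equations (the radical axes):
-193.6 x + 61.2 y = 8269.45
-6.6 x − 105.0 y = -2533.18
Solving the 2×2 system: x ≈ -34.4, y ≈ 26.3 km.

(-34.4, 26.3)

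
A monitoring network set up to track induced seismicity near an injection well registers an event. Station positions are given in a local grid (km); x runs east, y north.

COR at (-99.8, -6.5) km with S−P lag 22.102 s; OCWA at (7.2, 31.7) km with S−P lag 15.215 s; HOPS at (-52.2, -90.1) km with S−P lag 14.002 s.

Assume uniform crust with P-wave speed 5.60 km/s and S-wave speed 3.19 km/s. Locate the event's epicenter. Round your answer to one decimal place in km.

Distance from S−P lag: d = Δt · v_P v_S / (v_P − v_S) = Δt · (5.60·3.19)/(5.60−3.19) ≈ 7.4124·Δt.
So d_COR = 163.83, d_OCWA = 112.78, d_HOPS = 103.79 km.
Circle about each station: (x + 99.8)² + (y + 6.5)² = 163.83²; (x − 7.2)² + (y − 31.7)² = 112.78²; (x + 52.2)² + (y + 90.1)² = 103.79².
Subtracting the COR equation from the OCWA and HOPS equations removes the quadratic terms:
214.0 x + 76.4 y = 5175.38
95.2 x − 167.2 y = 16908.46
Solving the 2×2 system: x ≈ 50.1, y ≈ -72.6 km.

x ≈ 50.1 km, y ≈ -72.6 km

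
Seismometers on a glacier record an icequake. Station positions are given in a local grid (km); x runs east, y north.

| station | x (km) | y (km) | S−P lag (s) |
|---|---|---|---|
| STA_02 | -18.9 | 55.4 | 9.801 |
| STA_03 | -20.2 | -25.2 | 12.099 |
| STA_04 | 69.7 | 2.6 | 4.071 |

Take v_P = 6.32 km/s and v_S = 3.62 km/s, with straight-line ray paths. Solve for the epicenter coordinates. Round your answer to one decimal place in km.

61.9 km east, 36.2 km north

Distance from S−P lag: d = Δt · v_P v_S / (v_P − v_S) = Δt · (6.32·3.62)/(6.32−3.62) ≈ 8.4735·Δt.
So d_STA_02 = 83.05, d_STA_03 = 102.52, d_STA_04 = 34.50 km.
Circle about each station: (x + 18.9)² + (y − 55.4)² = 83.05²; (x + 20.2)² + (y + 25.2)² = 102.52²; (x − 69.7)² + (y − 2.6)² = 34.50².
Subtracting pairs of circle equations eliminates x²+y² and gives linear equations (the radical axes):
-2.6 x − 161.2 y = -5996.34
177.2 x − 105.6 y = 7145.53
Solving the 2×2 system: x ≈ 61.9, y ≈ 36.2 km.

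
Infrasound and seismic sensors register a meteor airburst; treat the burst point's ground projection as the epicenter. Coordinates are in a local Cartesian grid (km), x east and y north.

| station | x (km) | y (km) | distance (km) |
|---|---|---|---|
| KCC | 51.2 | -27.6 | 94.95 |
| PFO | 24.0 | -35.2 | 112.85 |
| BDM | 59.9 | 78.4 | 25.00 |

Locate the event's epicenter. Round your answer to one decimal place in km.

79.6 km east, 63.0 km north

Circle about each station: (x − 51.2)² + (y + 27.6)² = 94.95²; (x − 24.0)² + (y + 35.2)² = 112.85²; (x − 59.9)² + (y − 78.4)² = 25.00².
Subtracting pairs of circle equations eliminates x²+y² and gives linear equations (the radical axes):
-54.4 x − 15.2 y = -5287.78
17.4 x + 212.0 y = 14741.87
Solving the 2×2 system: x ≈ 79.6, y ≈ 63.0 km.
Check against KCC (with the unrounded x, y): √((x − 51.2)²+(y + 27.6)²) = 94.95 ≈ 94.95 km. ✓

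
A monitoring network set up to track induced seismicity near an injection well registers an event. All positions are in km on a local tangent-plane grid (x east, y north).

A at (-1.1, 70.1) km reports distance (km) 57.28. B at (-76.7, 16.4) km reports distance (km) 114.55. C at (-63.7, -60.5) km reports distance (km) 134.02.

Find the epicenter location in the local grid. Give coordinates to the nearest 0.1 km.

Circle about each station: (x + 1.1)² + (y − 70.1)² = 57.28²; (x + 76.7)² + (y − 16.4)² = 114.55²; (x + 63.7)² + (y + 60.5)² = 134.02².
Subtracting pairs of circle equations eliminates x²+y² and gives linear equations (the radical axes):
-151.2 x − 107.4 y = -8604.07
-125.2 x − 261.2 y = -11877.64
Solving the 2×2 system: x ≈ 37.3, y ≈ 27.6 km.

x ≈ 37.3 km, y ≈ 27.6 km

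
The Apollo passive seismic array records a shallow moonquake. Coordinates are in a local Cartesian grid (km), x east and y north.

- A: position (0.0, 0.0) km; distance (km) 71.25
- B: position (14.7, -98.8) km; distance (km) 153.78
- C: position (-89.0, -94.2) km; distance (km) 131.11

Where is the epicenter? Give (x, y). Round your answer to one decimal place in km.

x ≈ -62.5 km, y ≈ 34.2 km

Circle about each station: x² + y² = 71.25²; (x − 14.7)² + (y + 98.8)² = 153.78²; (x + 89.0)² + (y + 94.2)² = 131.11².
Subtracting the A equation from the B and C equations removes the quadratic terms:
29.4 x − 197.6 y = -8594.20
-178.0 x − 188.4 y = 4681.37
Solving the 2×2 system: x ≈ -62.5, y ≈ 34.2 km.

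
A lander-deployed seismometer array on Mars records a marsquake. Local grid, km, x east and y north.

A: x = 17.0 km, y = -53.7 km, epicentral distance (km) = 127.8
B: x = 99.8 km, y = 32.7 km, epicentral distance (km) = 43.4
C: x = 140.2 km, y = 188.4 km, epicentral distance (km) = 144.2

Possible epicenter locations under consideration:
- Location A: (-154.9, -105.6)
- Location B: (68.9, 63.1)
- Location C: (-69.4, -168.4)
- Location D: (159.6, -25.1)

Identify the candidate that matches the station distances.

For each candidate, compare |candidate − station| to the reported distance:
Location A: residuals A 51.8, B 246.4, C 272.4 → max 272.4 km
Location B: residuals A 0.0, B 0.1, C 0.0 → max 0.1 km
Location C: residuals A 15.8, B 219.4, C 269.6 → max 269.6 km
Location D: residuals A 17.6, B 39.8, C 70.2 → max 70.2 km
Only Location B has all residuals ≈ 0.

Location B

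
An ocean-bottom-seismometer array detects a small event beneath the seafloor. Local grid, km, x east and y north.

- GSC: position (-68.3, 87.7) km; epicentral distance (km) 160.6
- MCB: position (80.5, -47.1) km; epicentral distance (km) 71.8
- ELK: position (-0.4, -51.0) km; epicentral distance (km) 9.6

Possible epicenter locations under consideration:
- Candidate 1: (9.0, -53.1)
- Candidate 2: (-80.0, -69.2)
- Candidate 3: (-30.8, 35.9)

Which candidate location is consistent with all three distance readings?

Candidate 1

For each candidate, compare |candidate − station| to the reported distance:
Candidate 1: residuals GSC 0.0, MCB 0.0, ELK 0.0 → max 0.0 km
Candidate 2: residuals GSC 3.3, MCB 90.2, ELK 72.1 → max 90.2 km
Candidate 3: residuals GSC 96.7, MCB 67.0, ELK 82.5 → max 96.7 km
Only Candidate 1 has all residuals ≈ 0.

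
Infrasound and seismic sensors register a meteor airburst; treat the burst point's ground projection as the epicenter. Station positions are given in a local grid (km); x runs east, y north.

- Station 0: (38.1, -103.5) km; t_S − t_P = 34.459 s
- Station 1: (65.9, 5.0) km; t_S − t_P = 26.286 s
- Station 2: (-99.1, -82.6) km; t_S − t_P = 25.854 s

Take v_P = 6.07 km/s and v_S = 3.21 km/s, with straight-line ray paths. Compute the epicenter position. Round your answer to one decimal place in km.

(-89.9, 93.3)

Distance from S−P lag: d = Δt · v_P v_S / (v_P − v_S) = Δt · (6.07·3.21)/(6.07−3.21) ≈ 6.8128·Δt.
So d_Station 0 = 234.76, d_Station 1 = 179.08, d_Station 2 = 176.14 km.
Circle about each station: (x − 38.1)² + (y + 103.5)² = 234.76²; (x − 65.9)² + (y − 5.0)² = 179.08²; (x + 99.1)² + (y + 82.6)² = 176.14².
Subtracting the Station 0 equation from the Station 1 and Station 2 equations removes the quadratic terms:
55.6 x + 217.0 y = 15246.56
-274.4 x + 41.8 y = 28566.67
Solving the 2×2 system: x ≈ -89.9, y ≈ 93.3 km.
Check against Station 0 (with the unrounded x, y): √((x − 38.1)²+(y + 103.5)²) = 234.76 ≈ 234.76 km. ✓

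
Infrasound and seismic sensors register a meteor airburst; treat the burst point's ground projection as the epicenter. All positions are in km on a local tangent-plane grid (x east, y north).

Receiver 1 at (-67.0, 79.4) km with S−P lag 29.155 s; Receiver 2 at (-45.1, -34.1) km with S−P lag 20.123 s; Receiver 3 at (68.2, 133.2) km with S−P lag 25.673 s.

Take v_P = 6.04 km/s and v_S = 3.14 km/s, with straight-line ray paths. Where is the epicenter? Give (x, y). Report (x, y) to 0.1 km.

Distance from S−P lag: d = Δt · v_P v_S / (v_P − v_S) = Δt · (6.04·3.14)/(6.04−3.14) ≈ 6.5399·Δt.
So d_Receiver 1 = 190.67, d_Receiver 2 = 131.60, d_Receiver 3 = 167.90 km.
Circle about each station: (x + 67.0)² + (y − 79.4)² = 190.67²; (x + 45.1)² + (y + 34.1)² = 131.60²; (x − 68.2)² + (y − 133.2)² = 167.90².
Subtracting the Receiver 1 equation from the Receiver 2 and Receiver 3 equations removes the quadratic terms:
43.8 x − 227.0 y = 11439.95
270.4 x + 107.6 y = 19764.76
Solving the 2×2 system: x ≈ 86.5, y ≈ -33.7 km.
Check against Receiver 1 (with the unrounded x, y): √((x + 67.0)²+(y − 79.4)²) = 190.67 ≈ 190.67 km. ✓

86.5 km east, -33.7 km north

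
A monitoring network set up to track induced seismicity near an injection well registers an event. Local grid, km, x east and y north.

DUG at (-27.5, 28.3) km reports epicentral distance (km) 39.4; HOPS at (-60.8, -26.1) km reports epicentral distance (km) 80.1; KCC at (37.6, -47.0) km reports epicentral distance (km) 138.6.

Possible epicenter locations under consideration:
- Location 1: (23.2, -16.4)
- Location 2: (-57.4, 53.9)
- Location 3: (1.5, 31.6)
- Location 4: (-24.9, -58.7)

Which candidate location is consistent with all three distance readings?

For each candidate, compare |candidate − station| to the reported distance:
Location 1: residuals DUG 28.2, HOPS 4.5, KCC 104.8 → max 104.8 km
Location 2: residuals DUG 0.0, HOPS 0.0, KCC 0.0 → max 0.0 km
Location 3: residuals DUG 10.2, HOPS 4.8, KCC 52.1 → max 52.1 km
Location 4: residuals DUG 47.6, HOPS 31.6, KCC 75.0 → max 75.0 km
Only Location 2 has all residuals ≈ 0.

Location 2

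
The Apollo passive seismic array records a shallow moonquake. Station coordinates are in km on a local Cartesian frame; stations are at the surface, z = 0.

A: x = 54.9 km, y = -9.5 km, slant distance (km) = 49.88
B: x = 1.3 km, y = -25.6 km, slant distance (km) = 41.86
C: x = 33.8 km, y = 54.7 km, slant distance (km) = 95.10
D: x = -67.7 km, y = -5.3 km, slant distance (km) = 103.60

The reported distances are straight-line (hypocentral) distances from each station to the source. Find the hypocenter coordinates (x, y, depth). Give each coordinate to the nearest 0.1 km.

x ≈ 26.3 km, y ≈ -34.4 km, depth ≈ 32.4 km

Each station gives a sphere (x−x_i)² + (y−y_i)² + z² = d_i² (stations at z=0).
Subtracting the A sphere from B and C: z² cancels, leaving linear equations in x and y:
-107.2 x − 32.2 y = -1711.46
-42.2 x + 128.4 y = -5525.73
Solving: x ≈ 26.296, y ≈ -34.393 km (keep extra digits for the depth step; rounded: 26.3, -34.4).
Then from the A sphere: z² = 49.88² − (x − 54.9)² − (y + 9.5)² with x = 26.296, y = -34.393, so z ≈ 32.406 ≈ 32.4 km.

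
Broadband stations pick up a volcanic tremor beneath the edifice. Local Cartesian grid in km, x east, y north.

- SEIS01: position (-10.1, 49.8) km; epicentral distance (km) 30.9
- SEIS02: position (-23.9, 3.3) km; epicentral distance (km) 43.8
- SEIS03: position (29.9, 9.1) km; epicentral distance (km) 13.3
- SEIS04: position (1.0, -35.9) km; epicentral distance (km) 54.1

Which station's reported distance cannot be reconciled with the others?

Solve using three stations at a time. Using SEIS02, SEIS03, SEIS04 (subtract circle equations pairwise → linear system) gives (x, y) ≈ (18.2, 15.4).
Distances from that point to each station vs reported:
  SEIS01: calculated 44.5 vs reported 30.9 → residual 13.6 km
  SEIS02: calculated 43.8 vs reported 43.8 → residual 0.0 km
  SEIS03: calculated 13.3 vs reported 13.3 → residual 0.0 km
  SEIS04: calculated 54.1 vs reported 54.1 → residual 0.0 km
SEIS02, SEIS03, SEIS04 are mutually consistent (residuals ≈ 0); SEIS01 is off by 13.6 km.

SEIS01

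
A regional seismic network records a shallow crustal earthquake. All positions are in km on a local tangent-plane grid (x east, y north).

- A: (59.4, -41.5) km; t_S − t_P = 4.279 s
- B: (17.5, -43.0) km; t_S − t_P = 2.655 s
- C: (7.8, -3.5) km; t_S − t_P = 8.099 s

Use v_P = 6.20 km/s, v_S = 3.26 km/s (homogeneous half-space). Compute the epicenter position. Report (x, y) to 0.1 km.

x ≈ 32.5 km, y ≈ -53.4 km

Distance from S−P lag: d = Δt · v_P v_S / (v_P − v_S) = Δt · (6.20·3.26)/(6.20−3.26) ≈ 6.8748·Δt.
So d_A = 29.42, d_B = 18.25, d_C = 55.68 km.
Circle about each station: (x − 59.4)² + (y + 41.5)² = 29.42²; (x − 17.5)² + (y + 43.0)² = 18.25²; (x − 7.8)² + (y + 3.5)² = 55.68².
Subtracting the A equation from the B and C equations removes the quadratic terms:
-83.8 x − 3.0 y = -2562.89
-103.2 x + 76.0 y = -7412.25
Solving the 2×2 system: x ≈ 32.5, y ≈ -53.4 km.
Check against A (with the unrounded x, y): √((x − 59.4)²+(y + 41.5)²) = 29.42 ≈ 29.42 km. ✓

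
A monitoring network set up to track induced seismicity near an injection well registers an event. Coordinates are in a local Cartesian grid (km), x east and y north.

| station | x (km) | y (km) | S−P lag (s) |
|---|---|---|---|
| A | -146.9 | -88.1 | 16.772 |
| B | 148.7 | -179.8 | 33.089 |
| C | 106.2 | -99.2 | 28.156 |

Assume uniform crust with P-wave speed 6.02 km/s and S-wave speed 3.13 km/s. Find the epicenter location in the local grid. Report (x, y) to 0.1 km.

Distance from S−P lag: d = Δt · v_P v_S / (v_P − v_S) = Δt · (6.02·3.13)/(6.02−3.13) ≈ 6.5199·Δt.
So d_A = 109.35, d_B = 215.74, d_C = 183.58 km.
Circle about each station: (x + 146.9)² + (y + 88.1)² = 109.35²; (x − 148.7)² + (y + 179.8)² = 215.74²; (x − 106.2)² + (y + 99.2)² = 183.58².
Subtracting the A equation from the B and C equations removes the quadratic terms:
591.2 x − 183.4 y = -9487.82
506.2 x − 22.2 y = -29966.33
Solving the 2×2 system: x ≈ -66.3, y ≈ -162.0 km.

(-66.3, -162.0)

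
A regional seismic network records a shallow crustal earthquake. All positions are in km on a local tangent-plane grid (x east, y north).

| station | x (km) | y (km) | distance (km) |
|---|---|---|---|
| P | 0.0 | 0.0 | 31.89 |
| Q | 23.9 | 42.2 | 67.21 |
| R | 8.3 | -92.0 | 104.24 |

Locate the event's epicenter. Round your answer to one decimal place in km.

-31.6 km east, 4.3 km north

Circle about each station: x² + y² = 31.89²; (x − 23.9)² + (y − 42.2)² = 67.21²; (x − 8.3)² + (y + 92.0)² = 104.24².
Subtracting the P equation from the Q and R equations removes the quadratic terms:
47.8 x + 84.4 y = -1148.16
16.6 x − 184.0 y = -1316.12
Solving the 2×2 system: x ≈ -31.6, y ≈ 4.3 km.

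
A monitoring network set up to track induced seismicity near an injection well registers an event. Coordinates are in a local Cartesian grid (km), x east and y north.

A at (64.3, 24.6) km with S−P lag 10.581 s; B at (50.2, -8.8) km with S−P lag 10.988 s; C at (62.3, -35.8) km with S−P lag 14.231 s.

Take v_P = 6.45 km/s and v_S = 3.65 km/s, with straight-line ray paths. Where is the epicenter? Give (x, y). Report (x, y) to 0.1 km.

Distance from S−P lag: d = Δt · v_P v_S / (v_P − v_S) = Δt · (6.45·3.65)/(6.45−3.65) ≈ 8.4080·Δt.
So d_A = 88.97, d_B = 92.39, d_C = 119.65 km.
Circle about each station: (x − 64.3)² + (y − 24.6)² = 88.97²; (x − 50.2)² + (y + 8.8)² = 92.39²; (x − 62.3)² + (y + 35.8)² = 119.65².
Subtracting pairs of circle equations eliminates x²+y² and gives linear equations (the radical axes):
-28.2 x − 66.8 y = -2762.42
-4.0 x − 120.8 y = -5977.18
Solving the 2×2 system: x ≈ -20.9, y ≈ 50.2 km.

-20.9 km east, 50.2 km north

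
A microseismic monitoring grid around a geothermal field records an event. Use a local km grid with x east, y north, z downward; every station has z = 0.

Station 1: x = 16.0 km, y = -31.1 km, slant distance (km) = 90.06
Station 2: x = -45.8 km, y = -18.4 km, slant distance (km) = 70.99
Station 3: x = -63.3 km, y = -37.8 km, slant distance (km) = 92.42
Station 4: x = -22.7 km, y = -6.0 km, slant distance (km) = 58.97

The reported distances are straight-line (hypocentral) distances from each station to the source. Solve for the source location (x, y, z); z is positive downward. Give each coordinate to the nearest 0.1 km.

(-27.0, 37.3, 39.8)

Each station gives a sphere (x−x_i)² + (y−y_i)² + z² = d_i² (stations at z=0).
Subtracting the Station 1 sphere from Station 2 and Station 3: z² cancels, leaving linear equations in x and y:
-123.6 x + 25.4 y = 4284.21
-158.6 x − 13.4 y = 3781.87
Solving: x ≈ -26.997, y ≈ 37.300 km (keep extra digits for the depth step; rounded: -27.0, 37.3).
Then from the Station 1 sphere: z² = 90.06² − (x − 16.0)² − (y + 31.1)² with x = -26.997, y = 37.300, so z ≈ 39.793 ≈ 39.8 km.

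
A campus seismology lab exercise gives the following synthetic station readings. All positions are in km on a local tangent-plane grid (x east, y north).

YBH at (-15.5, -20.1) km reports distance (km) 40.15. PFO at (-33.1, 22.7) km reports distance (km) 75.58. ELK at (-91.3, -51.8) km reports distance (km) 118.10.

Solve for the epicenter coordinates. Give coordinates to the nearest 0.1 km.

x ≈ 24.1 km, y ≈ -26.7 km

Circle about each station: (x + 15.5)² + (y + 20.1)² = 40.15²; (x + 33.1)² + (y − 22.7)² = 75.58²; (x + 91.3)² + (y + 51.8)² = 118.10².
Subtracting pairs of circle equations eliminates x²+y² and gives linear equations (the radical axes):
-35.2 x + 85.6 y = -3133.67
-151.6 x − 63.4 y = -1960.92
Solving the 2×2 system: x ≈ 24.1, y ≈ -26.7 km.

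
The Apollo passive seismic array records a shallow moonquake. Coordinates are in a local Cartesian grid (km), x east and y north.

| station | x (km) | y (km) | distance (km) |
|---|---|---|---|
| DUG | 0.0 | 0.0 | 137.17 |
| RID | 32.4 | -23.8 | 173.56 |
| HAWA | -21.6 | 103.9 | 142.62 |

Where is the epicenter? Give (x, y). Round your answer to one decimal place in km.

-135.9 km east, 18.6 km north

Circle about each station: x² + y² = 137.17²; (x − 32.4)² + (y + 23.8)² = 173.56²; (x + 21.6)² + (y − 103.9)² = 142.62².
Subtracting pairs of circle equations eliminates x²+y² and gives linear equations (the radical axes):
64.8 x − 47.6 y = -9691.26
-43.2 x + 207.8 y = 9736.91
Solving the 2×2 system: x ≈ -135.9, y ≈ 18.6 km.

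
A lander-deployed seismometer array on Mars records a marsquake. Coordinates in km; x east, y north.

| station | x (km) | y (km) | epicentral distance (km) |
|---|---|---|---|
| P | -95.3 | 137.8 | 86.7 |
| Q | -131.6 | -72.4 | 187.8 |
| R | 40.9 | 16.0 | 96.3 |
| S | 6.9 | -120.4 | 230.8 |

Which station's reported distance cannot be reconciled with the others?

S

Solve using three stations at a time. Using P, Q, R (subtract circle equations pairwise → linear system) gives (x, y) ≈ (-27.4, 83.9).
Distances from that point to each station vs reported:
  P: calculated 86.7 vs reported 86.7 → residual 0.0 km
  Q: calculated 187.8 vs reported 187.8 → residual 0.0 km
  R: calculated 96.3 vs reported 96.3 → residual 0.0 km
  S: calculated 207.1 vs reported 230.8 → residual 23.7 km
P, Q, R are mutually consistent (residuals ≈ 0); S is off by 23.7 km.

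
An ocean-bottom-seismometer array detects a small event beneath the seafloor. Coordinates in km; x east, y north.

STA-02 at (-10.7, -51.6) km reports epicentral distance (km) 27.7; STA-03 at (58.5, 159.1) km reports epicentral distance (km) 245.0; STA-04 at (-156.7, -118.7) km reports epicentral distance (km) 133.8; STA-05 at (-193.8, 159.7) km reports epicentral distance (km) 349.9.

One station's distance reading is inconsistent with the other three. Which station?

Solve using three stations at a time. Using STA-02, STA-03, STA-04 (subtract circle equations pairwise → linear system) gives (x, y) ≈ (-32.8, -68.3).
Distances from that point to each station vs reported:
  STA-02: calculated 27.7 vs reported 27.7 → residual 0.0 km
  STA-03: calculated 245.0 vs reported 245.0 → residual 0.0 km
  STA-04: calculated 133.8 vs reported 133.8 → residual 0.0 km
  STA-05: calculated 279.1 vs reported 349.9 → residual 70.8 km
STA-02, STA-03, STA-04 are mutually consistent (residuals ≈ 0); STA-05 is off by 70.8 km.

STA-05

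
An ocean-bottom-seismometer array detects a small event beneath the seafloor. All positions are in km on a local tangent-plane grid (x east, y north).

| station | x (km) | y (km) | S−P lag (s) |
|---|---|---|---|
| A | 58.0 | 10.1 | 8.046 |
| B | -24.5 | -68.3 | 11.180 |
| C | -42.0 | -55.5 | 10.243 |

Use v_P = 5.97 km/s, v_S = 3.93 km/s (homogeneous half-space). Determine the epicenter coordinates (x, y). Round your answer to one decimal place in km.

Distance from S−P lag: d = Δt · v_P v_S / (v_P − v_S) = Δt · (5.97·3.93)/(5.97−3.93) ≈ 11.5010·Δt.
So d_A = 92.54, d_B = 128.58, d_C = 117.81 km.
Circle about each station: (x − 58.0)² + (y − 10.1)² = 92.54²; (x + 24.5)² + (y + 68.3)² = 128.58²; (x + 42.0)² + (y + 55.5)² = 117.81².
Subtracting the A equation from the B and C equations removes the quadratic terms:
-165.0 x − 156.8 y = -6170.03
-200.0 x − 131.2 y = -3937.30
Solving the 2×2 system: x ≈ -19.8, y ≈ 60.2 km.
Check against A (with the unrounded x, y): √((x − 58.0)²+(y − 10.1)²) = 92.50 ≈ 92.54 km. ✓

-19.8 km east, 60.2 km north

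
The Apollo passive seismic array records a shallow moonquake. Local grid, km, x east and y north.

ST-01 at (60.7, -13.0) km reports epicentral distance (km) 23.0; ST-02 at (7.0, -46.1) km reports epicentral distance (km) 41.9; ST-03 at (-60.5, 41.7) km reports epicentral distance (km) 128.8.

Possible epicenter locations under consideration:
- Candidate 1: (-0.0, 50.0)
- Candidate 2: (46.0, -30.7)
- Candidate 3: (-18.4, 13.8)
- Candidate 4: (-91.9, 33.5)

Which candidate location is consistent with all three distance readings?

For each candidate, compare |candidate − station| to the reported distance:
Candidate 1: residuals ST-01 64.5, ST-02 54.5, ST-03 67.7 → max 67.7 km
Candidate 2: residuals ST-01 0.0, ST-02 0.0, ST-03 0.0 → max 0.0 km
Candidate 3: residuals ST-01 60.5, ST-02 23.2, ST-03 78.3 → max 78.3 km
Candidate 4: residuals ST-01 136.5, ST-02 85.1, ST-03 96.3 → max 136.5 km
Only Candidate 2 has all residuals ≈ 0.

Candidate 2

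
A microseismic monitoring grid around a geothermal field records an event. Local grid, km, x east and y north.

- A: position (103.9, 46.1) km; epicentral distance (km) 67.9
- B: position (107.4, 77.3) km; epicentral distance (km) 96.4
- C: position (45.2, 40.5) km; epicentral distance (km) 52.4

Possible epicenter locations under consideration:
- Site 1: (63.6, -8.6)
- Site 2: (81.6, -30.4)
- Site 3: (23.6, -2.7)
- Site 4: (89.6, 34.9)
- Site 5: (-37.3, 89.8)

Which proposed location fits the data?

Site 1

For each candidate, compare |candidate − station| to the reported distance:
Site 1: residuals A 0.0, B 0.0, C 0.0 → max 0.0 km
Site 2: residuals A 11.8, B 14.3, C 27.3 → max 27.3 km
Site 3: residuals A 26.1, B 19.5, C 4.1 → max 26.1 km
Site 4: residuals A 49.7, B 50.4, C 7.6 → max 50.4 km
Site 5: residuals A 79.9, B 48.8, C 43.7 → max 79.9 km
Only Site 1 has all residuals ≈ 0.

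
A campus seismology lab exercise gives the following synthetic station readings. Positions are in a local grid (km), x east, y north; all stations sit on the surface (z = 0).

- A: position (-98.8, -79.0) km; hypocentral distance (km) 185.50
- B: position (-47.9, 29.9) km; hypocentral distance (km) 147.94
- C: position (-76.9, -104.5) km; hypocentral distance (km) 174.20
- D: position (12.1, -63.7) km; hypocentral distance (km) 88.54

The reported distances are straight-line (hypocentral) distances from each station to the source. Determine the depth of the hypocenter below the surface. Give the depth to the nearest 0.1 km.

Each station gives a sphere (x−x_i)² + (y−y_i)² + z² = d_i² (stations at z=0).
Subtracting the A sphere from B and C: z² cancels, leaving linear equations in x and y:
101.8 x + 217.8 y = -290.01
43.8 x − 51.0 y = 4896.03
Solving: x ≈ 71.382, y ≈ -34.696 km (keep extra digits for the depth step; rounded: 71.4, -34.7).
Then from the A sphere: z² = 185.50² − (x + 98.8)² − (y + 79.0)² with x = 71.382, y = -34.696, so z ≈ 59.038 ≈ 59.0 km.

59.0 km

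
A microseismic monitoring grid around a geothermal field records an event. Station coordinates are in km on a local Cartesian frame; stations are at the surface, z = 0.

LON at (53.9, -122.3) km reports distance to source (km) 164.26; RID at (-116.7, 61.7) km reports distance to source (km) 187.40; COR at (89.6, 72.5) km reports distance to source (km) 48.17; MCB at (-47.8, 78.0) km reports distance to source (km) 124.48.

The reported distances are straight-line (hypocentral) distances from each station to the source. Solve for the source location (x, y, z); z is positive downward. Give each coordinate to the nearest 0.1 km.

(67.4, 39.2, 26.8)

Each station gives a sphere (x−x_i)² + (y−y_i)² + z² = d_i² (stations at z=0).
Subtracting the LON sphere from RID and COR: z² cancels, leaving linear equations in x and y:
-341.2 x + 368.0 y = -8574.13
71.4 x + 389.6 y = 20082.91
Solving: x ≈ 67.403, y ≈ 39.195 km (keep extra digits for the depth step; rounded: 67.4, 39.2).
Then from the LON sphere: z² = 164.26² − (x − 53.9)² − (y + 122.3)² with x = 67.403, y = 39.195, so z ≈ 26.803 ≈ 26.8 km.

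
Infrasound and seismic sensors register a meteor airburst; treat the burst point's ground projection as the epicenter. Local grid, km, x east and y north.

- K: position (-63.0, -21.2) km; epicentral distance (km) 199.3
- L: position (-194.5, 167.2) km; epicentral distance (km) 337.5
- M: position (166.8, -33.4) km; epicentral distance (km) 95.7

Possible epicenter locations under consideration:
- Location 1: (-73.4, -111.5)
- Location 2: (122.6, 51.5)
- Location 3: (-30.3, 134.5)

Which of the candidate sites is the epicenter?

For each candidate, compare |candidate − station| to the reported distance:
Location 1: residuals K 108.4, L 33.6, M 156.9 → max 156.9 km
Location 2: residuals K 0.0, L 0.0, M 0.0 → max 0.0 km
Location 3: residuals K 40.2, L 170.1, M 163.2 → max 170.1 km
Only Location 2 has all residuals ≈ 0.

Location 2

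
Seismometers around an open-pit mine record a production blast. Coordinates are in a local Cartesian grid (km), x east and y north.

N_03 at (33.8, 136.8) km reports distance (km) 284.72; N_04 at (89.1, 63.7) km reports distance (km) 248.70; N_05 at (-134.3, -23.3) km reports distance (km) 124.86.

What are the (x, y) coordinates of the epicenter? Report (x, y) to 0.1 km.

Circle about each station: (x − 33.8)² + (y − 136.8)² = 284.72²; (x − 89.1)² + (y − 63.7)² = 248.70²; (x + 134.3)² + (y + 23.3)² = 124.86².
Subtracting the N_03 equation from the N_04 and N_05 equations removes the quadratic terms:
110.6 x − 146.2 y = 11353.61
-336.2 x − 320.2 y = 64198.16
Solving the 2×2 system: x ≈ -68.0, y ≈ -129.1 km.

(-68.0, -129.1)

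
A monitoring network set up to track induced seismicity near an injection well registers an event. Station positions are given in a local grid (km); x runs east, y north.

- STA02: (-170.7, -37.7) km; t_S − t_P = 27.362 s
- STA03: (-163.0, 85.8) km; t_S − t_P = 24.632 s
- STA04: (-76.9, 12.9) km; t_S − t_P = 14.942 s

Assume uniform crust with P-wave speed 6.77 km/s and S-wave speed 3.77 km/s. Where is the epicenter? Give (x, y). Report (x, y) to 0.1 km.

43.9 km east, 52.5 km north

Distance from S−P lag: d = Δt · v_P v_S / (v_P − v_S) = Δt · (6.77·3.77)/(6.77−3.77) ≈ 8.5076·Δt.
So d_STA02 = 232.79, d_STA03 = 209.56, d_STA04 = 127.12 km.
Circle about each station: (x + 170.7)² + (y + 37.7)² = 232.79²; (x + 163.0)² + (y − 85.8)² = 209.56²; (x + 76.9)² + (y − 12.9)² = 127.12².
Subtracting pairs of circle equations eliminates x²+y² and gives linear equations (the radical axes):
15.4 x + 247.0 y = 13646.65
187.6 x + 101.2 y = 13551.93
Solving the 2×2 system: x ≈ 43.9, y ≈ 52.5 km.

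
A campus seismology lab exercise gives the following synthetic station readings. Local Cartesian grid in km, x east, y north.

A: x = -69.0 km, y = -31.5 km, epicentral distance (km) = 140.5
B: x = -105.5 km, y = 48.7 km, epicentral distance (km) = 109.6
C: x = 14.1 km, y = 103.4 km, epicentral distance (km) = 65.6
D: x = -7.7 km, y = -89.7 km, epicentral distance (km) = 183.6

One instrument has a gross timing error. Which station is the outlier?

Solve using three stations at a time. Using A, B, D (subtract circle equations pairwise → linear system) gives (x, y) ≈ (-5.5, 94.0).
Distances from that point to each station vs reported:
  A: calculated 140.6 vs reported 140.5 → residual 0.1 km
  B: calculated 109.7 vs reported 109.6 → residual 0.1 km
  C: calculated 21.8 vs reported 65.6 → residual 43.8 km
  D: calculated 183.7 vs reported 183.6 → residual 0.1 km
A, B, D are mutually consistent (residuals ≈ 0); C is off by 43.8 km.

C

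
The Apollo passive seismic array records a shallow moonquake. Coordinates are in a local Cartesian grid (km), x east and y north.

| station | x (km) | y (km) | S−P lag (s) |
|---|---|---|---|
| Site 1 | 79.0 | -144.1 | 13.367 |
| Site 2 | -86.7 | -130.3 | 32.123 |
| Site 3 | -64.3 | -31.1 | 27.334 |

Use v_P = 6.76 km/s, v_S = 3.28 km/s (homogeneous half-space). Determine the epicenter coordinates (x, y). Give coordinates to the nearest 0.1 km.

x ≈ 106.8 km, y ≈ -63.6 km

Distance from S−P lag: d = Δt · v_P v_S / (v_P − v_S) = Δt · (6.76·3.28)/(6.76−3.28) ≈ 6.3715·Δt.
So d_Site 1 = 85.17, d_Site 2 = 204.67, d_Site 3 = 174.16 km.
Circle about each station: (x − 79.0)² + (y + 144.1)² = 85.17²; (x + 86.7)² + (y + 130.3)² = 204.67²; (x + 64.3)² + (y + 31.1)² = 174.16².
Subtracting pairs of circle equations eliminates x²+y² and gives linear equations (the radical axes):
-331.4 x + 27.6 y = -37146.71
-286.6 x + 226.0 y = -44981.89
Solving the 2×2 system: x ≈ 106.8, y ≈ -63.6 km.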